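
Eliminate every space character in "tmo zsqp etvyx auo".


Input string: 'tmo zsqp etvyx auo'
Operation: remove all spaces
Words: 'tmo', 'zsqp', 'etvyx', 'auo'
Join without spaces: tmozsqpetvyxauo


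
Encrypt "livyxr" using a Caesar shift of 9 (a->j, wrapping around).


Input: 'livyxr', shift = 9
Operation: for each letter, (position + 9) mod 26
Mapping: 'l'(11+9=20)->'u', 'i'(8+9=17)->'r', 'v'(21+9=30, 30 mod 26=4)->'e', 'y'(24+9=33, 33 mod 26=7)->'h', 'x'(23+9=32, 32 mod 26=6)->'g', 'r'(17+9=26, 26 mod 26=0)->'a'
Result: urehga


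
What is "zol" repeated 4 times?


Input string: 'zol'
Operation: repeat 4 times
Concatenation: 'zol' + 'zol' + 'zol' + 'zol'
Result: zolzolzolzol


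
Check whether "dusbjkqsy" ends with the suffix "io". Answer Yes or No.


Input string: 'dusbjkqsy'
Suffix to check: 'io'
Last 2 characters of input: 'sy'
Match: False
Result: No


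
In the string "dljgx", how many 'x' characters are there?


Input string: 'dljgx'
Target character: 'x'
Scan each position: s[4]='x'
Matches found at indices: 4
Total: 1


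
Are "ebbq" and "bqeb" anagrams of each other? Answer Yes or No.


String 1: 'ebbq' -> sorted: 'bbeq'
String 2: 'bqeb' -> sorted: 'bbeq'
Compare sorted forms: 'bbeq' == 'bbeq'
Anagram: Yes


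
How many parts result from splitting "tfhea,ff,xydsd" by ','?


Input string: 'tfhea,ff,xydsd'
Delimiter: ','
Split result: 'tfhea', 'ff', 'xydsd'
Number of parts: 3


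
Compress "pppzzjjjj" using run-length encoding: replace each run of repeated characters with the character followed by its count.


Input: 'pppzzjjjj'
Operation: identify consecutive runs
Runs: 'ppp' -> p3, 'zz' -> z2, 'jjjj' -> j4
Encoded: p3z2j4


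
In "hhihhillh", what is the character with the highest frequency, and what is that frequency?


Input: 'hhihhillh'
Operation: tally each character
Counts: 'h':5, 'i':2, 'l':2
Maximum: 'h' appears 5 times


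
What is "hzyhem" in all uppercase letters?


Input string: 'hzyhem'
Operation: convert each letter to uppercase
Mapping: 'h'->'H', 'z'->'Z', 'y'->'Y', 'h'->'H', 'e'->'E', 'm'->'M'
Result: HZYHEM


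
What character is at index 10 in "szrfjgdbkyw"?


Input string: 'szrfjgdbkyw'
Operation: get character at index 10
Index mapping: s[0]='s', s[1]='z', s[2]='r', s[3]='f', s[4]='j', s[5]='g', s[6]='d', s[7]='b', s[8]='k', s[9]='y', s[10]='w'
Result: 'w'


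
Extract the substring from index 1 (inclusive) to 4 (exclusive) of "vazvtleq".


Input string: 'vazvtleq'
Operation: slice [1:4]
Extract characters: s[1]='a', s[2]='z', s[3]='v'
Result: azv


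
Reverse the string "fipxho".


Input string: 'fipxho'
Operation: reverse character order
Original order: 'f' -> 'i' -> 'p' -> 'x' -> 'h' -> 'o'
Reversed order: 'o' -> 'h' -> 'x' -> 'p' -> 'i' -> 'f'
Result: ohxpif


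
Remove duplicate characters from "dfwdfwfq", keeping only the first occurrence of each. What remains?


Input: 'dfwdfwfq'
Operation: keep first occurrence of each character
Scan: s[0]='d' new -> keep; s[1]='f' new -> keep; s[2]='w' new -> keep; s[3]='d' seen -> skip; s[4]='f' seen -> skip; s[5]='w' seen -> skip; s[6]='f' seen -> skip; s[7]='q' new -> keep
Result: dfwq


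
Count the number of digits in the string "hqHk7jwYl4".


Input string: 'hqHk7jwYl4'
Operation: count digit characters (0-9)
Scan: 'h', 'q', 'H', 'k', '7'(digit), 'j', 'w', 'Y', 'l', '4'(digit)
Digits found: 2
Result: 2


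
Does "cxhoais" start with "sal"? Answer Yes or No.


Input string: 'cxhoais'
Prefix to check: 'sal'
First 3 characters of input: 'cxh'
Match: False
Result: No


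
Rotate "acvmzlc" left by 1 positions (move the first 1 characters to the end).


Input: 'acvmzlc', shift = 1
Operation: split at index 1 and swap parts
Front part s[0:1] = 'a'
Back part s[1:] = 'cvmzlc'
Rotated = back + front = 'cvmzlc' + 'a'
Result: cvmzlca


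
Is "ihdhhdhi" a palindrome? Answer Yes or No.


Input string: 'ihdhhdhi'
Reversed: 'ihdhhdhi'
Compare pairs: s[0]='i' vs s[7]='i' (match), s[1]='h' vs s[6]='h' (match), s[2]='d' vs s[5]='d' (match), s[3]='h' vs s[4]='h' (match)
Palindrome: Yes


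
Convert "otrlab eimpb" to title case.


Input string: 'otrlab eimpb'
Operation: capitalize first letter of each word
Word transformations: 'otrlab'->'Otrlab', 'eimpb'->'Eimpb'
Result: Otrlab Eimpb


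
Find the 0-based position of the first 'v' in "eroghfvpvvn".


Input string: 'eroghfvpvvn'
Target: 'v'
Scanning left to right: s[0]='e', s[1]='r', s[2]='o', s[3]='g', s[4]='h', s[5]='f', s[6]='v'
First match at index: 6


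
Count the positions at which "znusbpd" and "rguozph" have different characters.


String 1: 'znusbpd'
String 2: 'rguozph'
Compare each position: pos 0: 'z'!='r', pos 1: 'n'!='g', pos 2: 'u'=='u', pos 3: 's'!='o', pos 4: 'b'!='z', pos 5: 'p'=='p', pos 6: 'd'!='h'
Differing positions: 5
Hamming distance: 5


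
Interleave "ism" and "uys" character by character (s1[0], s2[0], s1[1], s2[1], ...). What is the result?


String 1: 'ism'
String 2: 'uys'
Operation: alternate characters
Pairs: 'i'+'u', 's'+'y', 'm'+'s'
Result: iusyms


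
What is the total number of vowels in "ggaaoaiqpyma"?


Input string: 'ggaaoaiqpyma'
Operation: count vowels (a, e, i, o, u)
Scan: s[0]='g', s[1]='g', s[2]='a' (vowel), s[3]='a' (vowel), s[4]='o' (vowel), s[5]='a' (vowel), s[6]='i' (vowel), s[7]='q', s[8]='p', s[9]='y', s[10]='m', s[11]='a' (vowel)
Vowels found: 6
Result: 6


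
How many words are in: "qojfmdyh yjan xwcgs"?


Input string: 'qojfmdyh yjan xwcgs'
Operation: split by spaces
Words found: 'qojfmdyh', 'yjan', 'xwcgs'
Word count: 3


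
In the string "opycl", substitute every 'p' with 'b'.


Input string: 'opycl'
Operation: replace 'p' with 'b'
Positions of 'p': 1
After replacement: obycl


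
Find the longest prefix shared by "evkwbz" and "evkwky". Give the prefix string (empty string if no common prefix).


String 1: 'evkwbz'
String 2: 'evkwky'
Compare position by position:
pos 0: 'e' vs 'e' match
pos 1: 'v' vs 'v' match
pos 2: 'k' vs 'k' match
pos 3: 'w' vs 'w' match
pos 4: 'b' vs 'k' differ -> stop
Longest common prefix: "evkw" (length 4)


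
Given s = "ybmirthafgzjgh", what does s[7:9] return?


Input string: 'ybmirthafgzjgh'
Operation: slice [7:9]
Extract characters: s[7]='a', s[8]='f'
Result: af


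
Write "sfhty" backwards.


Input string: 'sfhty'
Operation: reverse character order
Original order: 's' -> 'f' -> 'h' -> 't' -> 'y'
Reversed order: 'y' -> 't' -> 'h' -> 'f' -> 's'
Result: ythfs


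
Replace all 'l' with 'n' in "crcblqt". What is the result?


Input string: 'crcblqt'
Operation: replace 'l' with 'n'
Positions of 'l': 4
After replacement: crcbnqt


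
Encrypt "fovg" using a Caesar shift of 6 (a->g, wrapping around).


Input: 'fovg', shift = 6
Operation: for each letter, (position + 6) mod 26
Mapping: 'f'(5+6=11)->'l', 'o'(14+6=20)->'u', 'v'(21+6=27, 27 mod 26=1)->'b', 'g'(6+6=12)->'m'
Result: lubm


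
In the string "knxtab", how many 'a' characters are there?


Input string: 'knxtab'
Target character: 'a'
Scan each position: s[4]='a'
Matches found at indices: 4
Total: 1


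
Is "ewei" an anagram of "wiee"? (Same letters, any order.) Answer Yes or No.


String 1: 'wiee' -> sorted: 'eeiw'
String 2: 'ewei' -> sorted: 'eeiw'
Compare sorted forms: 'eeiw' == 'eeiw'
Anagram: Yes


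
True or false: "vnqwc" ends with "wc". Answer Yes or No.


Input string: 'vnqwc'
Suffix to check: 'wc'
Last 2 characters of input: 'wc'
Match: True
Result: Yes


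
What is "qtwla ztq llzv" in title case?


Input string: 'qtwla ztq llzv'
Operation: capitalize first letter of each word
Word transformations: 'qtwla'->'Qtwla', 'ztq'->'Ztq', 'llzv'->'Llzv'
Result: Qtwla Ztq Llzv


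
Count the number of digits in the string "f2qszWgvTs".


Input string: 'f2qszWgvTs'
Operation: count digit characters (0-9)
Scan: 'f', '2'(digit), 'q', 's', 'z', 'W', 'g', 'v', 'T', 's'
Digits found: 1
Result: 1


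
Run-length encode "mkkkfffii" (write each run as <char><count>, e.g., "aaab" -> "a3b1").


Input: 'mkkkfffii'
Operation: identify consecutive runs
Runs: 'm' -> m1, 'kkk' -> k3, 'fff' -> f3, 'ii' -> i2
Encoded: m1k3f3i2


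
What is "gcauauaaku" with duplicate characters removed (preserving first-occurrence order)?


Input: 'gcauauaaku'
Operation: keep first occurrence of each character
Scan: s[0]='g' new -> keep; s[1]='c' new -> keep; s[2]='a' new -> keep; s[3]='u' new -> keep; s[4]='a' seen -> skip; s[5]='u' seen -> skip; s[6]='a' seen -> skip; s[7]='a' seen -> skip; s[8]='k' new -> keep; s[9]='u' seen -> skip
Result: gcauk


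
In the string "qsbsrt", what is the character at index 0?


Input string: 'qsbsrt'
Operation: get character at index 0
Index mapping: s[0]='q'
Result: 'q'


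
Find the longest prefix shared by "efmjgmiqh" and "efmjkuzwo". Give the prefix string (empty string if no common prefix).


String 1: 'efmjgmiqh'
String 2: 'efmjkuzwo'
Compare position by position:
pos 0: 'e' vs 'e' match
pos 1: 'f' vs 'f' match
pos 2: 'm' vs 'm' match
pos 3: 'j' vs 'j' match
pos 4: 'g' vs 'k' differ -> stop
Longest common prefix: "efmj" (length 4)


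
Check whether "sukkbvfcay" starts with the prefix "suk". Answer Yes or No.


Input string: 'sukkbvfcay'
Prefix to check: 'suk'
First 3 characters of input: 'suk'
Match: True
Result: Yes


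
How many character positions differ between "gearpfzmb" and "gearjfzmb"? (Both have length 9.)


String 1: 'gearpfzmb'
String 2: 'gearjfzmb'
Compare each position: pos 0: 'g'=='g', pos 1: 'e'=='e', pos 2: 'a'=='a', pos 3: 'r'=='r', pos 4: 'p'!='j', pos 5: 'f'=='f', pos 6: 'z'=='z', pos 7: 'm'=='m', pos 8: 'b'=='b'
Differing positions: 1
Hamming distance: 1


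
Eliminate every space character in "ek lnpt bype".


Input string: 'ek lnpt bype'
Operation: remove all spaces
Words: 'ek', 'lnpt', 'bype'
Join without spaces: eklnptbype


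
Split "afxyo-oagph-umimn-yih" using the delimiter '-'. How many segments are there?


Input string: 'afxyo-oagph-umimn-yih'
Delimiter: '-'
Split result: 'afxyo', 'oagph', 'umimn', 'yih'
Number of parts: 4


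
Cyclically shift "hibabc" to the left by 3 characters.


Input: 'hibabc', shift = 3
Operation: split at index 3 and swap parts
Front part s[0:3] = 'hib'
Back part s[3:] = 'abc'
Rotated = back + front = 'abc' + 'hib'
Result: abchib


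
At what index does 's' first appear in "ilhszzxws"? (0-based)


Input string: 'ilhszzxws'
Target: 's'
Scanning left to right: s[0]='i', s[1]='l', s[2]='h', s[3]='s'
First match at index: 3


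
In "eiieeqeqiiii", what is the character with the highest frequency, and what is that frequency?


Input: 'eiieeqeqiiii'
Operation: tally each character
Counts: 'e':4, 'i':6, 'q':2
Maximum: 'i' appears 6 times


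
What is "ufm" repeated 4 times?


Input string: 'ufm'
Operation: repeat 4 times
Concatenation: 'ufm' + 'ufm' + 'ufm' + 'ufm'
Result: ufmufmufmufm


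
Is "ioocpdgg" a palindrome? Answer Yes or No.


Input string: 'ioocpdgg'
Reversed: 'ggdpcooi'
Compare pairs: s[0]='i' vs s[7]='g' (mismatch), s[1]='o' vs s[6]='g' (mismatch), s[2]='o' vs s[5]='d' (mismatch), s[3]='c' vs s[4]='p' (mismatch)
Palindrome: No


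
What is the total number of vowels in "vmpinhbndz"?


Input string: 'vmpinhbndz'
Operation: count vowels (a, e, i, o, u)
Scan: s[0]='v', s[1]='m', s[2]='p', s[3]='i' (vowel), s[4]='n', s[5]='h', s[6]='b', s[7]='n', s[8]='d', s[9]='z'
Vowels found: 1
Result: 1


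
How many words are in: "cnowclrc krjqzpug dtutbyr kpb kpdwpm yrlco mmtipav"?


Input string: 'cnowclrc krjqzpug dtutbyr kpb kpdwpm yrlco mmtipav'
Operation: split by spaces
Words found: 'cnowclrc', 'krjqzpug', 'dtutbyr', 'kpb', 'kpdwpm', 'yrlco', 'mmtipav'
Word count: 7


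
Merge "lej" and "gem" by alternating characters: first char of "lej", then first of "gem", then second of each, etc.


String 1: 'lej'
String 2: 'gem'
Operation: alternate characters
Pairs: 'l'+'g', 'e'+'e', 'j'+'m'
Result: lgeejm


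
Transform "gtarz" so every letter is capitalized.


Input string: 'gtarz'
Operation: convert each letter to uppercase
Mapping: 'g'->'G', 't'->'T', 'a'->'A', 'r'->'R', 'z'->'Z'
Result: GTARZ


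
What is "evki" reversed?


Input string: 'evki'
Operation: reverse character order
Original order: 'e' -> 'v' -> 'k' -> 'i'
Reversed order: 'i' -> 'k' -> 'v' -> 'e'
Result: ikve


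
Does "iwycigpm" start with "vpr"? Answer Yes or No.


Input string: 'iwycigpm'
Prefix to check: 'vpr'
First 3 characters of input: 'iwy'
Match: False
Result: No


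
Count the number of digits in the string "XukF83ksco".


Input string: 'XukF83ksco'
Operation: count digit characters (0-9)
Scan: 'X', 'u', 'k', 'F', '8'(digit), '3'(digit), 'k', 's', 'c', 'o'
Digits found: 2
Result: 2


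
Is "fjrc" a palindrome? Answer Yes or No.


Input string: 'fjrc'
Reversed: 'crjf'
Compare pairs: s[0]='f' vs s[3]='c' (mismatch), s[1]='j' vs s[2]='r' (mismatch)
Palindrome: No


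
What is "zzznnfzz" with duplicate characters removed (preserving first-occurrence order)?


Input: 'zzznnfzz'
Operation: keep first occurrence of each character
Scan: s[0]='z' new -> keep; s[1]='z' seen -> skip; s[2]='z' seen -> skip; s[3]='n' new -> keep; s[4]='n' seen -> skip; s[5]='f' new -> keep; s[6]='z' seen -> skip; s[7]='z' seen -> skip
Result: znf


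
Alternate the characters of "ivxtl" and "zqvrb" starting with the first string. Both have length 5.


String 1: 'ivxtl'
String 2: 'zqvrb'
Operation: alternate characters
Pairs: 'i'+'z', 'v'+'q', 'x'+'v', 't'+'r', 'l'+'b'
Result: izvqxvtrlb


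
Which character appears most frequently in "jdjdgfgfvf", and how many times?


Input: 'jdjdgfgfvf'
Operation: tally each character
Counts: 'd':2, 'f':3, 'g':2, 'j':2, 'v':1
Maximum: 'f' appears 3 times


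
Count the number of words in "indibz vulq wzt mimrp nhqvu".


Input string: 'indibz vulq wzt mimrp nhqvu'
Operation: split by spaces
Words found: 'indibz', 'vulq', 'wzt', 'mimrp', 'nhqvu'
Word count: 5


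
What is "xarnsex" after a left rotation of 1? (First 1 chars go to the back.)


Input: 'xarnsex', shift = 1
Operation: split at index 1 and swap parts
Front part s[0:1] = 'x'
Back part s[1:] = 'arnsex'
Rotated = back + front = 'arnsex' + 'x'
Result: arnsexx


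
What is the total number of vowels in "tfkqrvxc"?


Input string: 'tfkqrvxc'
Operation: count vowels (a, e, i, o, u)
Scan: s[0]='t', s[1]='f', s[2]='k', s[3]='q', s[4]='r', s[5]='v', s[6]='x', s[7]='c'
Vowels found: 0
Result: 0


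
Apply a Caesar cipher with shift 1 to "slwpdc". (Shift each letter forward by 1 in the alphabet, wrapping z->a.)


Input: 'slwpdc', shift = 1
Operation: for each letter, (position + 1) mod 26
Mapping: 's'(18+1=19)->'t', 'l'(11+1=12)->'m', 'w'(22+1=23)->'x', 'p'(15+1=16)->'q', 'd'(3+1=4)->'e', 'c'(2+1=3)->'d'
Result: tmxqed


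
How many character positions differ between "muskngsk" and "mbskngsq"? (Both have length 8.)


String 1: 'muskngsk'
String 2: 'mbskngsq'
Compare each position: pos 0: 'm'=='m', pos 1: 'u'!='b', pos 2: 's'=='s', pos 3: 'k'=='k', pos 4: 'n'=='n', pos 5: 'g'=='g', pos 6: 's'=='s', pos 7: 'k'!='q'
Differing positions: 2
Hamming distance: 2


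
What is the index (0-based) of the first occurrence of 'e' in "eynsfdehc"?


Input string: 'eynsfdehc'
Target: 'e'
Scanning left to right: s[0]='e'
First match at index: 0


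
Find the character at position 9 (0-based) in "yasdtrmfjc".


Input string: 'yasdtrmfjc'
Operation: get character at index 9
Index mapping: s[0]='y', s[1]='a', s[2]='s', s[3]='d', s[4]='t', s[5]='r', s[6]='m', s[7]='f', s[8]='j', s[9]='c'
Result: 'c'


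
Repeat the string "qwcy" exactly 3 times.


Input string: 'qwcy'
Operation: repeat 3 times
Concatenation: 'qwcy' + 'qwcy' + 'qwcy'
Result: qwcyqwcyqwcy


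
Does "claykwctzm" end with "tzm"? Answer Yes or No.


Input string: 'claykwctzm'
Suffix to check: 'tzm'
Last 3 characters of input: 'tzm'
Match: True
Result: Yes


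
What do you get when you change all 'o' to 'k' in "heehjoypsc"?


Input string: 'heehjoypsc'
Operation: replace 'o' with 'k'
Positions of 'o': 5
After replacement: heehjkypsc


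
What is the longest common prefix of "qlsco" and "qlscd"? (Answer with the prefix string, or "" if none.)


String 1: 'qlsco'
String 2: 'qlscd'
Compare position by position:
pos 0: 'q' vs 'q' match
pos 1: 'l' vs 'l' match
pos 2: 's' vs 's' match
pos 3: 'c' vs 'c' match
pos 4: 'o' vs 'd' differ -> stop
Longest common prefix: "qlsc" (length 4)


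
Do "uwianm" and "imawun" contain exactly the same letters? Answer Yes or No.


String 1: 'uwianm' -> sorted: 'aimnuw'
String 2: 'imawun' -> sorted: 'aimnuw'
Compare sorted forms: 'aimnuw' == 'aimnuw'
Anagram: Yes


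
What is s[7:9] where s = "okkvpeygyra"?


Input string: 'okkvpeygyra'
Operation: slice [7:9]
Extract characters: s[7]='g', s[8]='y'
Result: gy


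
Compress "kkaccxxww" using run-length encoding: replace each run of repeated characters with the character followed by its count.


Input: 'kkaccxxww'
Operation: identify consecutive runs
Runs: 'kk' -> k2, 'a' -> a1, 'cc' -> c2, 'xx' -> x2, 'ww' -> w2
Encoded: k2a1c2x2w2


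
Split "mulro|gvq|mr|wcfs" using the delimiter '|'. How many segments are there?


Input string: 'mulro|gvq|mr|wcfs'
Delimiter: '|'
Split result: 'mulro', 'gvq', 'mr', 'wcfs'
Number of parts: 4


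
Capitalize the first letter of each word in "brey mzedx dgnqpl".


Input string: 'brey mzedx dgnqpl'
Operation: capitalize first letter of each word
Word transformations: 'brey'->'Brey', 'mzedx'->'Mzedx', 'dgnqpl'->'Dgnqpl'
Result: Brey Mzedx Dgnqpl


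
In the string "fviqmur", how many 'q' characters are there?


Input string: 'fviqmur'
Target character: 'q'
Scan each position: s[3]='q'
Matches found at indices: 3
Total: 1


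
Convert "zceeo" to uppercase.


Input string: 'zceeo'
Operation: convert each letter to uppercase
Mapping: 'z'->'Z', 'c'->'C', 'e'->'E', 'e'->'E', 'o'->'O'
Result: ZCEEO


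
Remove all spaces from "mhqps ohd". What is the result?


Input string: 'mhqps ohd'
Operation: remove all spaces
Words: 'mhqps', 'ohd'
Join without spaces: mhqpsohd


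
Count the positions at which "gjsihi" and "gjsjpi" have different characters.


String 1: 'gjsihi'
String 2: 'gjsjpi'
Compare each position: pos 0: 'g'=='g', pos 1: 'j'=='j', pos 2: 's'=='s', pos 3: 'i'!='j', pos 4: 'h'!='p', pos 5: 'i'=='i'
Differing positions: 2
Hamming distance: 2


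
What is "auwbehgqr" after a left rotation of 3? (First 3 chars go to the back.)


Input: 'auwbehgqr', shift = 3
Operation: split at index 3 and swap parts
Front part s[0:3] = 'auw'
Back part s[3:] = 'behgqr'
Rotated = back + front = 'behgqr' + 'auw'
Result: behgqrauw


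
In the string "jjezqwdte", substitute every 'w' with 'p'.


Input string: 'jjezqwdte'
Operation: replace 'w' with 'p'
Positions of 'w': 5
After replacement: jjezqpdte


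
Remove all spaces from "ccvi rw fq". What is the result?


Input string: 'ccvi rw fq'
Operation: remove all spaces
Words: 'ccvi', 'rw', 'fq'
Join without spaces: ccvirwfq


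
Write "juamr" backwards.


Input string: 'juamr'
Operation: reverse character order
Original order: 'j' -> 'u' -> 'a' -> 'm' -> 'r'
Reversed order: 'r' -> 'm' -> 'a' -> 'u' -> 'j'
Result: rmauj


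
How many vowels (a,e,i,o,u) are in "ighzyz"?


Input string: 'ighzyz'
Operation: count vowels (a, e, i, o, u)
Scan: s[0]='i' (vowel), s[1]='g', s[2]='h', s[3]='z', s[4]='y', s[5]='z'
Vowels found: 1
Result: 1


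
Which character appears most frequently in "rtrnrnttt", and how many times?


Input: 'rtrnrnttt'
Operation: tally each character
Counts: 'n':2, 'r':3, 't':4
Maximum: 't' appears 4 times


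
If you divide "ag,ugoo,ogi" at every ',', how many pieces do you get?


Input string: 'ag,ugoo,ogi'
Delimiter: ','
Split result: 'ag', 'ugoo', 'ogi'
Number of parts: 3


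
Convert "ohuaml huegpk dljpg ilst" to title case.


Input string: 'ohuaml huegpk dljpg ilst'
Operation: capitalize first letter of each word
Word transformations: 'ohuaml'->'Ohuaml', 'huegpk'->'Huegpk', 'dljpg'->'Dljpg', 'ilst'->'Ilst'
Result: Ohuaml Huegpk Dljpg Ilst


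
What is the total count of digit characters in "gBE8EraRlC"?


Input string: 'gBE8EraRlC'
Operation: count digit characters (0-9)
Scan: 'g', 'B', 'E', '8'(digit), 'E', 'r', 'a', 'R', 'l', 'C'
Digits found: 1
Result: 1


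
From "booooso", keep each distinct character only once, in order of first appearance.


Input: 'booooso'
Operation: keep first occurrence of each character
Scan: s[0]='b' new -> keep; s[1]='o' new -> keep; s[2]='o' seen -> skip; s[3]='o' seen -> skip; s[4]='o' seen -> skip; s[5]='s' new -> keep; s[6]='o' seen -> skip
Result: bos


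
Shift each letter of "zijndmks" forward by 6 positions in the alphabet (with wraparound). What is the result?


Input: 'zijndmks', shift = 6
Operation: for each letter, (position + 6) mod 26
Mapping: 'z'(25+6=31, 31 mod 26=5)->'f', 'i'(8+6=14)->'o', 'j'(9+6=15)->'p', 'n'(13+6=19)->'t', 'd'(3+6=9)->'j', 'm'(12+6=18)->'s', 'k'(10+6=16)->'q', 's'(18+6=24)->'y'
Result: foptjsqy


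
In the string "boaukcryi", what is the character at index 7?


Input string: 'boaukcryi'
Operation: get character at index 7
Index mapping: s[0]='b', s[1]='o', s[2]='a', s[3]='u', s[4]='k', s[5]='c', s[6]='r', s[7]='y'
Result: 'y'


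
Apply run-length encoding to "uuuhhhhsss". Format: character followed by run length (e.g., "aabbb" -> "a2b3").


Input: 'uuuhhhhsss'
Operation: identify consecutive runs
Runs: 'uuu' -> u3, 'hhhh' -> h4, 'sss' -> s3
Encoded: u3h4s3


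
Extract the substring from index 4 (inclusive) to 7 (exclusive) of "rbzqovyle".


Input string: 'rbzqovyle'
Operation: slice [4:7]
Extract characters: s[4]='o', s[5]='v', s[6]='y'
Result: ovy


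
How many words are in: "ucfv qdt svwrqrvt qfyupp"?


Input string: 'ucfv qdt svwrqrvt qfyupp'
Operation: split by spaces
Words found: 'ucfv', 'qdt', 'svwrqrvt', 'qfyupp'
Word count: 4


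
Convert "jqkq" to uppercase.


Input string: 'jqkq'
Operation: convert each letter to uppercase
Mapping: 'j'->'J', 'q'->'Q', 'k'->'K', 'q'->'Q'
Result: JQKQ


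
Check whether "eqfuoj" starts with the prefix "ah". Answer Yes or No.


Input string: 'eqfuoj'
Prefix to check: 'ah'
First 2 characters of input: 'eq'
Match: False
Result: No


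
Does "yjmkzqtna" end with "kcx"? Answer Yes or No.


Input string: 'yjmkzqtna'
Suffix to check: 'kcx'
Last 3 characters of input: 'tna'
Match: False
Result: No


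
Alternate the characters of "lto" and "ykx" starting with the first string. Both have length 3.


String 1: 'lto'
String 2: 'ykx'
Operation: alternate characters
Pairs: 'l'+'y', 't'+'k', 'o'+'x'
Result: lytkox


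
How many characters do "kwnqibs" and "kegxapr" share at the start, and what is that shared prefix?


String 1: 'kwnqibs'
String 2: 'kegxapr'
Compare position by position:
pos 0: 'k' vs 'k' match
pos 1: 'w' vs 'e' differ -> stop
Longest common prefix: "k" (length 1)


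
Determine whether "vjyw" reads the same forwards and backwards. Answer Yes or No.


Input string: 'vjyw'
Reversed: 'wyjv'
Compare pairs: s[0]='v' vs s[3]='w' (mismatch), s[1]='j' vs s[2]='y' (mismatch)
Palindrome: No


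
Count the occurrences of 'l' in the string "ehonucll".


Input string: 'ehonucll'
Target character: 'l'
Scan each position: s[6]='l', s[7]='l'
Matches found at indices: 6, 7
Total: 2


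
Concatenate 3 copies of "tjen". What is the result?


Input string: 'tjen'
Operation: repeat 3 times
Concatenation: 'tjen' + 'tjen' + 'tjen'
Result: tjentjentjen


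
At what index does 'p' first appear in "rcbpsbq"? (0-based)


Input string: 'rcbpsbq'
Target: 'p'
Scanning left to right: s[0]='r', s[1]='c', s[2]='b', s[3]='p'
First match at index: 3


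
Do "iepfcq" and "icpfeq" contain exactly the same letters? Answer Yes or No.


String 1: 'iepfcq' -> sorted: 'cefipq'
String 2: 'icpfeq' -> sorted: 'cefipq'
Compare sorted forms: 'cefipq' == 'cefipq'
Anagram: Yes


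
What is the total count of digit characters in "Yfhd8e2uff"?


Input string: 'Yfhd8e2uff'
Operation: count digit characters (0-9)
Scan: 'Y', 'f', 'h', 'd', '8'(digit), 'e', '2'(digit), 'u', 'f', 'f'
Digits found: 2
Result: 2


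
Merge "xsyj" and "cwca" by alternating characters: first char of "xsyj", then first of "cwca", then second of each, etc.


String 1: 'xsyj'
String 2: 'cwca'
Operation: alternate characters
Pairs: 'x'+'c', 's'+'w', 'y'+'c', 'j'+'a'
Result: xcswycja


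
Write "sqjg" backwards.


Input string: 'sqjg'
Operation: reverse character order
Original order: 's' -> 'q' -> 'j' -> 'g'
Reversed order: 'g' -> 'j' -> 'q' -> 's'
Result: gjqs


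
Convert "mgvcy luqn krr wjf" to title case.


Input string: 'mgvcy luqn krr wjf'
Operation: capitalize first letter of each word
Word transformations: 'mgvcy'->'Mgvcy', 'luqn'->'Luqn', 'krr'->'Krr', 'wjf'->'Wjf'
Result: Mgvcy Luqn Krr Wjf


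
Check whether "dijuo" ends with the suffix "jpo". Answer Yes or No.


Input string: 'dijuo'
Suffix to check: 'jpo'
Last 3 characters of input: 'juo'
Match: False
Result: No


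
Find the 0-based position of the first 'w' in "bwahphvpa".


Input string: 'bwahphvpa'
Target: 'w'
Scanning left to right: s[0]='b', s[1]='w'
First match at index: 1


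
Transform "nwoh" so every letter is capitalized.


Input string: 'nwoh'
Operation: convert each letter to uppercase
Mapping: 'n'->'N', 'w'->'W', 'o'->'O', 'h'->'H'
Result: NWOH


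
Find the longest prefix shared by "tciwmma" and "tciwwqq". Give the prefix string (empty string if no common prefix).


String 1: 'tciwmma'
String 2: 'tciwwqq'
Compare position by position:
pos 0: 't' vs 't' match
pos 1: 'c' vs 'c' match
pos 2: 'i' vs 'i' match
pos 3: 'w' vs 'w' match
pos 4: 'm' vs 'w' differ -> stop
Longest common prefix: "tciw" (length 4)


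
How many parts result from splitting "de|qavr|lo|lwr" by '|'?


Input string: 'de|qavr|lo|lwr'
Delimiter: '|'
Split result: 'de', 'qavr', 'lo', 'lwr'
Number of parts: 4


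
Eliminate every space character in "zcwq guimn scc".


Input string: 'zcwq guimn scc'
Operation: remove all spaces
Words: 'zcwq', 'guimn', 'scc'
Join without spaces: zcwqguimnscc


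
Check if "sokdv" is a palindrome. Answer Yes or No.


Input string: 'sokdv'
Reversed: 'vdkos'
Compare pairs: s[0]='s' vs s[4]='v' (mismatch), s[1]='o' vs s[3]='d' (mismatch)
Palindrome: No


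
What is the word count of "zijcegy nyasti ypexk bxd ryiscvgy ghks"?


Input string: 'zijcegy nyasti ypexk bxd ryiscvgy ghks'
Operation: split by spaces
Words found: 'zijcegy', 'nyasti', 'ypexk', 'bxd', 'ryiscvgy', 'ghks'
Word count: 6


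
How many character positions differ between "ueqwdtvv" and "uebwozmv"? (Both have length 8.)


String 1: 'ueqwdtvv'
String 2: 'uebwozmv'
Compare each position: pos 0: 'u'=='u', pos 1: 'e'=='e', pos 2: 'q'!='b', pos 3: 'w'=='w', pos 4: 'd'!='o', pos 5: 't'!='z', pos 6: 'v'!='m', pos 7: 'v'=='v'
Differing positions: 4
Hamming distance: 4


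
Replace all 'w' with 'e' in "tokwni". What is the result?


Input string: 'tokwni'
Operation: replace 'w' with 'e'
Positions of 'w': 3
After replacement: tokeni


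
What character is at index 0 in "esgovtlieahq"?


Input string: 'esgovtlieahq'
Operation: get character at index 0
Index mapping: s[0]='e'
Result: 'e'


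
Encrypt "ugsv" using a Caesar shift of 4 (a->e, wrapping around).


Input: 'ugsv', shift = 4
Operation: for each letter, (position + 4) mod 26
Mapping: 'u'(20+4=24)->'y', 'g'(6+4=10)->'k', 's'(18+4=22)->'w', 'v'(21+4=25)->'z'
Result: ykwz


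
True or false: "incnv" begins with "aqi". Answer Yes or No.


Input string: 'incnv'
Prefix to check: 'aqi'
First 3 characters of input: 'inc'
Match: False
Result: No


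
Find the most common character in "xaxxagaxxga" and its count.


Input: 'xaxxagaxxga'
Operation: tally each character
Counts: 'a':4, 'g':2, 'x':5
Maximum: 'x' appears 5 times


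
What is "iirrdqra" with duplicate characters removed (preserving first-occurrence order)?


Input: 'iirrdqra'
Operation: keep first occurrence of each character
Scan: s[0]='i' new -> keep; s[1]='i' seen -> skip; s[2]='r' new -> keep; s[3]='r' seen -> skip; s[4]='d' new -> keep; s[5]='q' new -> keep; s[6]='r' seen -> skip; s[7]='a' new -> keep
Result: irdqa


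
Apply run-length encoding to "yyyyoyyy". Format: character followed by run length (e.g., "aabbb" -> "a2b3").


Input: 'yyyyoyyy'
Operation: identify consecutive runs
Runs: 'yyyy' -> y4, 'o' -> o1, 'yyy' -> y3
Encoded: y4o1y3


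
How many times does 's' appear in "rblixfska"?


Input string: 'rblixfska'
Target character: 's'
Scan each position: s[6]='s'
Matches found at indices: 6
Total: 1


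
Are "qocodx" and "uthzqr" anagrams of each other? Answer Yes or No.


String 1: 'qocodx' -> sorted: 'cdooqx'
String 2: 'uthzqr' -> sorted: 'hqrtuz'
Compare sorted forms: 'cdooqx' != 'hqrtuz'
Anagram: No


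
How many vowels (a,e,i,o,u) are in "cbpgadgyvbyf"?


Input string: 'cbpgadgyvbyf'
Operation: count vowels (a, e, i, o, u)
Scan: s[0]='c', s[1]='b', s[2]='p', s[3]='g', s[4]='a' (vowel), s[5]='d', s[6]='g', s[7]='y', s[8]='v', s[9]='b', s[10]='y', s[11]='f'
Vowels found: 1
Result: 1


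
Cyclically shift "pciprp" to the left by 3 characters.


Input: 'pciprp', shift = 3
Operation: split at index 3 and swap parts
Front part s[0:3] = 'pci'
Back part s[3:] = 'prp'
Rotated = back + front = 'prp' + 'pci'
Result: prppci


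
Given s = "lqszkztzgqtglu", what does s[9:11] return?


Input string: 'lqszkztzgqtglu'
Operation: slice [9:11]
Extract characters: s[9]='q', s[10]='t'
Result: qt


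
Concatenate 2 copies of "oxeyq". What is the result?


Input string: 'oxeyq'
Operation: repeat 2 times
Concatenation: 'oxeyq' + 'oxeyq'
Result: oxeyqoxeyq


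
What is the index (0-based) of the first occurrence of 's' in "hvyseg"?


Input string: 'hvyseg'
Target: 's'
Scanning left to right: s[0]='h', s[1]='v', s[2]='y', s[3]='s'
First match at index: 3


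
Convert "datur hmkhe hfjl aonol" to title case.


Input string: 'datur hmkhe hfjl aonol'
Operation: capitalize first letter of each word
Word transformations: 'datur'->'Datur', 'hmkhe'->'Hmkhe', 'hfjl'->'Hfjl', 'aonol'->'Aonol'
Result: Datur Hmkhe Hfjl Aonol


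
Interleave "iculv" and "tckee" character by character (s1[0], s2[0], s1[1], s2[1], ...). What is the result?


String 1: 'iculv'
String 2: 'tckee'
Operation: alternate characters
Pairs: 'i'+'t', 'c'+'c', 'u'+'k', 'l'+'e', 'v'+'e'
Result: itccukleve


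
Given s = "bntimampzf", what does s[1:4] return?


Input string: 'bntimampzf'
Operation: slice [1:4]
Extract characters: s[1]='n', s[2]='t', s[3]='i'
Result: nti


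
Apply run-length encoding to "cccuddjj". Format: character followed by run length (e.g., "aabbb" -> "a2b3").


Input: 'cccuddjj'
Operation: identify consecutive runs
Runs: 'ccc' -> c3, 'u' -> u1, 'dd' -> d2, 'jj' -> j2
Encoded: c3u1d2j2


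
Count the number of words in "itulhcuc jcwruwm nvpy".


Input string: 'itulhcuc jcwruwm nvpy'
Operation: split by spaces
Words found: 'itulhcuc', 'jcwruwm', 'nvpy'
Word count: 3


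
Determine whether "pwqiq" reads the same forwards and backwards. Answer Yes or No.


Input string: 'pwqiq'
Reversed: 'qiqwp'
Compare pairs: s[0]='p' vs s[4]='q' (mismatch), s[1]='w' vs s[3]='i' (mismatch)
Palindrome: No


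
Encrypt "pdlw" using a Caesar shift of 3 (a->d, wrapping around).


Input: 'pdlw', shift = 3
Operation: for each letter, (position + 3) mod 26
Mapping: 'p'(15+3=18)->'s', 'd'(3+3=6)->'g', 'l'(11+3=14)->'o', 'w'(22+3=25)->'z'
Result: sgoz


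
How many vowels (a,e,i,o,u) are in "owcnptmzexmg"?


Input string: 'owcnptmzexmg'
Operation: count vowels (a, e, i, o, u)
Scan: s[0]='o' (vowel), s[1]='w', s[2]='c', s[3]='n', s[4]='p', s[5]='t', s[6]='m', s[7]='z', s[8]='e' (vowel), s[9]='x', s[10]='m', s[11]='g'
Vowels found: 2
Result: 2


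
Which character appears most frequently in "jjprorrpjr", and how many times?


Input: 'jjprorrpjr'
Operation: tally each character
Counts: 'j':3, 'o':1, 'p':2, 'r':4
Maximum: 'r' appears 4 times


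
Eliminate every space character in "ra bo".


Input string: 'ra bo'
Operation: remove all spaces
Words: 'ra', 'bo'
Join without spaces: rabo


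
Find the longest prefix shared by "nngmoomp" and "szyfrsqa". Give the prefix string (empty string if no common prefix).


String 1: 'nngmoomp'
String 2: 'szyfrsqa'
Compare position by position:
pos 0: 'n' vs 's' differ -> stop
Longest common prefix: "" (length 0)


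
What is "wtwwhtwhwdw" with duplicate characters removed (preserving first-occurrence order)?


Input: 'wtwwhtwhwdw'
Operation: keep first occurrence of each character
Scan: s[0]='w' new -> keep; s[1]='t' new -> keep; s[2]='w' seen -> skip; s[3]='w' seen -> skip; s[4]='h' new -> keep; s[5]='t' seen -> skip; s[6]='w' seen -> skip; s[7]='h' seen -> skip; s[8]='w' seen -> skip; s[9]='d' new -> keep; s[10]='w' seen -> skip
Result: wthd


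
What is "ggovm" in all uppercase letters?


Input string: 'ggovm'
Operation: convert each letter to uppercase
Mapping: 'g'->'G', 'g'->'G', 'o'->'O', 'v'->'V', 'm'->'M'
Result: GGOVM


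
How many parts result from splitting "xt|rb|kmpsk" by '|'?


Input string: 'xt|rb|kmpsk'
Delimiter: '|'
Split result: 'xt', 'rb', 'kmpsk'
Number of parts: 3


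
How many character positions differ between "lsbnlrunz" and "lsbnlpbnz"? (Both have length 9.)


String 1: 'lsbnlrunz'
String 2: 'lsbnlpbnz'
Compare each position: pos 0: 'l'=='l', pos 1: 's'=='s', pos 2: 'b'=='b', pos 3: 'n'=='n', pos 4: 'l'=='l', pos 5: 'r'!='p', pos 6: 'u'!='b', pos 7: 'n'=='n', pos 8: 'z'=='z'
Differing positions: 2
Hamming distance: 2


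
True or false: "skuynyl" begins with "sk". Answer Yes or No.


Input string: 'skuynyl'
Prefix to check: 'sk'
First 2 characters of input: 'sk'
Match: True
Result: Yes


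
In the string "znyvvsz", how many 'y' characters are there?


Input string: 'znyvvsz'
Target character: 'y'
Scan each position: s[2]='y'
Matches found at indices: 2
Total: 1


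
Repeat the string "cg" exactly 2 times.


Input string: 'cg'
Operation: repeat 2 times
Concatenation: 'cg' + 'cg'
Result: cgcg


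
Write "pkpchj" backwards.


Input string: 'pkpchj'
Operation: reverse character order
Original order: 'p' -> 'k' -> 'p' -> 'c' -> 'h' -> 'j'
Reversed order: 'j' -> 'h' -> 'c' -> 'p' -> 'k' -> 'p'
Result: jhcpkp


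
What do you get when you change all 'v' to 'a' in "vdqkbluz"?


Input string: 'vdqkbluz'
Operation: replace 'v' with 'a'
Positions of 'v': 0
After replacement: adqkbluz


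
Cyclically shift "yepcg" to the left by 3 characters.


Input: 'yepcg', shift = 3
Operation: split at index 3 and swap parts
Front part s[0:3] = 'yep'
Back part s[3:] = 'cg'
Rotated = back + front = 'cg' + 'yep'
Result: cgyep


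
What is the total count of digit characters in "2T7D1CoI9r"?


Input string: '2T7D1CoI9r'
Operation: count digit characters (0-9)
Scan: '2'(digit), 'T', '7'(digit), 'D', '1'(digit), 'C', 'o', 'I', '9'(digit), 'r'
Digits found: 4
Result: 4


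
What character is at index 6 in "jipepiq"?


Input string: 'jipepiq'
Operation: get character at index 6
Index mapping: s[0]='j', s[1]='i', s[2]='p', s[3]='e', s[4]='p', s[5]='i', s[6]='q'
Result: 'q'


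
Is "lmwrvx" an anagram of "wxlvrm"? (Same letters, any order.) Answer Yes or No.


String 1: 'wxlvrm' -> sorted: 'lmrvwx'
String 2: 'lmwrvx' -> sorted: 'lmrvwx'
Compare sorted forms: 'lmrvwx' == 'lmrvwx'
Anagram: Yes


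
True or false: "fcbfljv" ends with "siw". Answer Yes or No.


Input string: 'fcbfljv'
Suffix to check: 'siw'
Last 3 characters of input: 'ljv'
Match: False
Result: No


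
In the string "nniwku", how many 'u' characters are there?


Input string: 'nniwku'
Target character: 'u'
Scan each position: s[5]='u'
Matches found at indices: 5
Total: 1


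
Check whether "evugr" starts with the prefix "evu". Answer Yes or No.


Input string: 'evugr'
Prefix to check: 'evu'
First 3 characters of input: 'evu'
Match: True
Result: Yes


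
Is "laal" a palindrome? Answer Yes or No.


Input string: 'laal'
Reversed: 'laal'
Compare pairs: s[0]='l' vs s[3]='l' (match), s[1]='a' vs s[2]='a' (match)
Palindrome: Yes


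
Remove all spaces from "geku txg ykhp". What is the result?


Input string: 'geku txg ykhp'
Operation: remove all spaces
Words: 'geku', 'txg', 'ykhp'
Join without spaces: gekutxgykhp


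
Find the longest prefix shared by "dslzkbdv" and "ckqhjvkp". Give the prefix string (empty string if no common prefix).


String 1: 'dslzkbdv'
String 2: 'ckqhjvkp'
Compare position by position:
pos 0: 'd' vs 'c' differ -> stop
Longest common prefix: "" (length 0)


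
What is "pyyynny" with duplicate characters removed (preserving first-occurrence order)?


Input: 'pyyynny'
Operation: keep first occurrence of each character
Scan: s[0]='p' new -> keep; s[1]='y' new -> keep; s[2]='y' seen -> skip; s[3]='y' seen -> skip; s[4]='n' new -> keep; s[5]='n' seen -> skip; s[6]='y' seen -> skip
Result: pyn


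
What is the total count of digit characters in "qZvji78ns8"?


Input string: 'qZvji78ns8'
Operation: count digit characters (0-9)
Scan: 'q', 'Z', 'v', 'j', 'i', '7'(digit), '8'(digit), 'n', 's', '8'(digit)
Digits found: 3
Result: 3


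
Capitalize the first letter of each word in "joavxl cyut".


Input string: 'joavxl cyut'
Operation: capitalize first letter of each word
Word transformations: 'joavxl'->'Joavxl', 'cyut'->'Cyut'
Result: Joavxl Cyut


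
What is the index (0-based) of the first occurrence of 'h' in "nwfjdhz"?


Input string: 'nwfjdhz'
Target: 'h'
Scanning left to right: s[0]='n', s[1]='w', s[2]='f', s[3]='j', s[4]='d', s[5]='h'
First match at index: 5


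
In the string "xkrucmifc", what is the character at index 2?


Input string: 'xkrucmifc'
Operation: get character at index 2
Index mapping: s[0]='x', s[1]='k', s[2]='r'
Result: 'r'


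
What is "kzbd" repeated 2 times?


Input string: 'kzbd'
Operation: repeat 2 times
Concatenation: 'kzbd' + 'kzbd'
Result: kzbdkzbd


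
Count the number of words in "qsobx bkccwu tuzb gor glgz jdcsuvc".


Input string: 'qsobx bkccwu tuzb gor glgz jdcsuvc'
Operation: split by spaces
Words found: 'qsobx', 'bkccwu', 'tuzb', 'gor', 'glgz', 'jdcsuvc'
Word count: 6


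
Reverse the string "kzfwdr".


Input string: 'kzfwdr'
Operation: reverse character order
Original order: 'k' -> 'z' -> 'f' -> 'w' -> 'd' -> 'r'
Reversed order: 'r' -> 'd' -> 'w' -> 'f' -> 'z' -> 'k'
Result: rdwfzk


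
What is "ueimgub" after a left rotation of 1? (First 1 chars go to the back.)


Input: 'ueimgub', shift = 1
Operation: split at index 1 and swap parts
Front part s[0:1] = 'u'
Back part s[1:] = 'eimgub'
Rotated = back + front = 'eimgub' + 'u'
Result: eimgubu


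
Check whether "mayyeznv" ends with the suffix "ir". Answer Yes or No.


Input string: 'mayyeznv'
Suffix to check: 'ir'
Last 2 characters of input: 'nv'
Match: False
Result: No


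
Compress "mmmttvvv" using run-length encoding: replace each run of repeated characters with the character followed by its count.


Input: 'mmmttvvv'
Operation: identify consecutive runs
Runs: 'mmm' -> m3, 'tt' -> t2, 'vvv' -> v3
Encoded: m3t2v3


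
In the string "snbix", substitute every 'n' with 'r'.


Input string: 'snbix'
Operation: replace 'n' with 'r'
Positions of 'n': 1
After replacement: srbix


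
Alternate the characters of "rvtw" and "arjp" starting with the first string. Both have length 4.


String 1: 'rvtw'
String 2: 'arjp'
Operation: alternate characters
Pairs: 'r'+'a', 'v'+'r', 't'+'j', 'w'+'p'
Result: ravrtjwp
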